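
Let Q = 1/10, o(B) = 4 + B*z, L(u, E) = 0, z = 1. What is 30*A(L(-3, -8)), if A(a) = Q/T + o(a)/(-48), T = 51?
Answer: -83/34 ≈ -2.4412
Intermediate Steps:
o(B) = 4 + B (o(B) = 4 + B*1 = 4 + B)
Q = ⅒ ≈ 0.10000
A(a) = -83/1020 - a/48 (A(a) = (⅒)/51 + (4 + a)/(-48) = (⅒)*(1/51) + (4 + a)*(-1/48) = 1/510 + (-1/12 - a/48) = -83/1020 - a/48)
30*A(L(-3, -8)) = 30*(-83/1020 - 1/48*0) = 30*(-83/1020 + 0) = 30*(-83/1020) = -83/34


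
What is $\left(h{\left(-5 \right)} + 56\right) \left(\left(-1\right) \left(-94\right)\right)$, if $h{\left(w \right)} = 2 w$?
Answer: $4324$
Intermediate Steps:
$\left(h{\left(-5 \right)} + 56\right) \left(\left(-1\right) \left(-94\right)\right) = \left(2 \left(-5\right) + 56\right) \left(\left(-1\right) \left(-94\right)\right) = \left(-10 + 56\right) 94 = 46 \cdot 94 = 4324$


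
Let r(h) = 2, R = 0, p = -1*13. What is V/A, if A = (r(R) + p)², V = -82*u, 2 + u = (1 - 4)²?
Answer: -574/121 ≈ -4.7438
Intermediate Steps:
p = -13
u = 7 (u = -2 + (1 - 4)² = -2 + (-3)² = -2 + 9 = 7)
V = -574 (V = -82*7 = -574)
A = 121 (A = (2 - 13)² = (-11)² = 121)
V/A = -574/121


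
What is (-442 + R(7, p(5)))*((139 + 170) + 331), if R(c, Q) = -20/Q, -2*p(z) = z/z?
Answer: -257280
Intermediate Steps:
p(z) = -1/2 (p(z) = -z/(2*z) = -1/2*1 = -1/2)
(-442 + R(7, p(5)))*((139 + 170) + 331) = (-442 - 20/(-1/2))*((139 + 170) + 331) = (-442 - 20*(-2))*(309 + 331) = (-442 + 40)*640 = -402*640 = -257280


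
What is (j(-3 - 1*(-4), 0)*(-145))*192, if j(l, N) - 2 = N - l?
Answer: -27840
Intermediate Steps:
j(l, N) = 2 + N - l (j(l, N) = 2 + (N - l) = 2 + N - l)
(j(-3 - 1*(-4), 0)*(-145))*192 = ((2 + 0 - (-3 - 1*(-4)))*(-145))*192 = ((2 + 0 - (-3 + 4))*(-145))*192 = ((2 + 0 - 1*1)*(-145))*192 = ((2 + 0 - 1)*(-145))*192 = (1*(-145))*192 = -145*192 = -27840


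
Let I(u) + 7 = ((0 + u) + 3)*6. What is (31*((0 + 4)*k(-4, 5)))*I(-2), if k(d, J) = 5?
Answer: -620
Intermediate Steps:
I(u) = 11 + 6*u (I(u) = -7 + ((0 + u) + 3)*6 = -7 + (u + 3)*6 = -7 + (3 + u)*6 = -7 + (18 + 6*u) = 11 + 6*u)
(31*((0 + 4)*k(-4, 5)))*I(-2) = (31*((0 + 4)*5))*(11 + 6*(-2)) = (31*(4*5))*(11 - 12) = (31*20)*(-1) = 620*(-1) = -620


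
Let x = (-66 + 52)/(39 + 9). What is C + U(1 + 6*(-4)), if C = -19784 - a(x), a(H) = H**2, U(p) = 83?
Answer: -11347825/576 ≈ -19701.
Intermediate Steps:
x = -7/24 (x = -14/48 = -14*1/48 = -7/24 ≈ -0.29167)
C = -11395633/576 (C = -19784 - (-7/24)**2 = -19784 - 1*49/576 = -19784 - 49/576 = -11395633/576 ≈ -19784.)
C + U(1 + 6*(-4)) = -11395633/576 + 83 = -11347825/576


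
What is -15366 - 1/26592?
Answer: -408612673/26592 ≈ -15366.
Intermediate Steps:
-15366 - 1/26592 = -408612673/26592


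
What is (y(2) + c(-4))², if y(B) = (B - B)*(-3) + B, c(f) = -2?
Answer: 0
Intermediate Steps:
y(B) = B (y(B) = 0*(-3) + B = 0 + B = B)
(y(2) + c(-4))² = (2 - 2)² = 0² = 0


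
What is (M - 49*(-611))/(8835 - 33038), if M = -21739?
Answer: -8200/24203 ≈ -0.33880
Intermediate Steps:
(M - 49*(-611))/(8835 - 33038) = (-21739 - 49*(-611))/(8835 - 33038) = (-21739 + 29939)/(-24203) = 8200*(-1/24203) = -8200/24203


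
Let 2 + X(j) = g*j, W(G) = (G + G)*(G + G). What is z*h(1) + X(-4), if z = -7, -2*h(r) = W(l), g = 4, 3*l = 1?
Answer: -148/9 ≈ -16.444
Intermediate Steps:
l = 1/3 (l = (1/3)*1 = 1/3 ≈ 0.33333)
W(G) = 4*G**2 (W(G) = (2*G)*(2*G) = 4*G**2)
X(j) = -2 + 4*j
h(r) = -2/9 (h(r) = -2*(1/3)**2 = -2/9)
z*h(1) + X(-4) = -7*(-2/9) + (-2 + 4*(-4)) = 14/9 + (-2 - 16) = 14/9 - 18 = -148/9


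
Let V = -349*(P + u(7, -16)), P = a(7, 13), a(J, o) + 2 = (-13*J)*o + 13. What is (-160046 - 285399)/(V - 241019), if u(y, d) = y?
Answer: -445445/165566 ≈ -2.6904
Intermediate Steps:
a(J, o) = 11 - 13*J*o (a(J, o) = -2 + ((-13*J)*o + 13) = -2 + (-13*J*o + 13) = -2 + (13 - 13*J*o) = 11 - 13*J*o)
P = -1172 (P = 11 - 13*7*13 = 11 - 1183 = -1172)
V = 406585 (V = -349*(-1172 + 7) = -349*(-1165) = 406585)
(-160046 - 285399)/(V - 241019) = (-160046 - 285399)/(406585 - 241019) = -445445/165566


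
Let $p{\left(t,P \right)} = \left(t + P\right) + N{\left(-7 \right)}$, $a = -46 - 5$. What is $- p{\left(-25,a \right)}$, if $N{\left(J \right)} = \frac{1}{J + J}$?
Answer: $\frac{1065}{14} \approx 76.071$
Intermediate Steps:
$a = -51$ ($a = -46 - 5 = -51$)
$N{\left(J \right)} = \frac{1}{2 J}$
$p{\left(t,P \right)} = - \frac{1}{14} + P + t$ ($p{\left(t,P \right)} = \left(t + P\right) + \frac{1}{2 \left(-7\right)} = \left(P + t\right) + \frac{1}{2} \left(- \frac{1}{7}\right) = \left(P + t\right) - \frac{1}{14} = - \frac{1}{14} + P + t$)
$- p{\left(-25,a \right)} = - (- \frac{1}{14} - 51 - 25) = \left(-1\right) \left(- \frac{1065}{14}\right) = \frac{1065}{14}$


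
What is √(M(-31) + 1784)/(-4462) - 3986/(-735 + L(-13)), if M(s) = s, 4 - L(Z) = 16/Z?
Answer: 51818/9487 - √1753/4462 ≈ 5.4526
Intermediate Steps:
L(Z) = 4 - 16/Z
√(M(-31) + 1784)/(-4462) - 3986/(-735 + L(-13)) = √(-31 + 1784)/(-4462) - 3986/(-735 + (4 - 16/(-13))) = √1753*(-1/4462) - 3986/(-735 + (4 - 16*(-1/13))) = -√1753/4462 - 3986/(-735 + (4 + 16/13)) = -√1753/4462 - 3986/(-735 + 68/13) = -√1753/4462 - 3986/(-9487/13) = -√1753/4462 - 3986*(-13/9487) = -√1753/4462 + 51818/9487 = 51818/9487 - √1753/4462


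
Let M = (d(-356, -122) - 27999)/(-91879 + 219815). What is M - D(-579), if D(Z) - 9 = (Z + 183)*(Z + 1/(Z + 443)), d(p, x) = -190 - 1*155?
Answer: -62337363987/271864 ≈ -2.2930e+5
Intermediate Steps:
d(p, x) = -345 (d(p, x) = -190 - 155 = -345)
M = -3543/15992 (M = (-345 - 27999)/(-91879 + 219815) = -28344/127936 = -28344*1/127936 = -3543/15992 ≈ -0.22155)
D(Z) = 9 + (183 + Z)*(Z + 1/(443 + Z)) (D(Z) = 9 + (Z + 183)*(Z + 1/(Z + 443)) = 9 + (183 + Z)*(Z + 1/(443 + Z)))
M - D(-579) = -3543/15992 - (4170 + (-579)**3 + 626*(-579)**2 + 81079*(-579))/(443 - 579) = -3543/15992 - (4170 - 194104539 + 626*335241 - 46944741)/(-136) = -3543/15992 - (-1)*(4170 - 194104539 + 209860866 - 46944741)/136 = -3543/15992 - (-1)*(-31184244)/136 = -3543/15992 - 1*7796061/34 = -3543/15992 - 7796061/34 = -62337363987/271864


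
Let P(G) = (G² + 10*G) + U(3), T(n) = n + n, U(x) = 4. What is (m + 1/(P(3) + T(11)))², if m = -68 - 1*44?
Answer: 52983841/4225 ≈ 12541.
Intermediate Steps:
T(n) = 2*n
P(G) = 4 + G² + 10*G (P(G) = (G² + 10*G) + 4 = 4 + G² + 10*G)
m = -112 (m = -68 - 44 = -112)
(m + 1/(P(3) + T(11)))² = (-112 + 1/((4 + 3² + 10*3) + 2*11))² = (-112 + 1/((4 + 9 + 30) + 22))² = (-112 + 1/(43 + 22))² = (-112 + 1/65)² = (-7279/65)² = 52983841/4225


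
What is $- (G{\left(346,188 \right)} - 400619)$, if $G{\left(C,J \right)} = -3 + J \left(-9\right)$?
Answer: $402314$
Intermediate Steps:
$G{\left(C,J \right)} = -3 - 9 J$
$- (G{\left(346,188 \right)} - 400619) = - (\left(-3 - 1692\right) - 400619) = - (-1695 - 400619) = \left(-1\right) \left(-402314\right) = 402314$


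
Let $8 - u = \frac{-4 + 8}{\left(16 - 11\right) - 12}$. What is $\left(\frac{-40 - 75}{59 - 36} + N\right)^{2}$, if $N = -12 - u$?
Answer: $\frac{32041}{49} \approx 653.9$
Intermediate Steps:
$u = \frac{60}{7}$ ($u = 8 - \frac{-4 + 8}{\left(16 - 11\right) - 12} = 8 - \frac{4}{\left(16 - 11\right) - 12} = 8 - \frac{4}{5 - 12} = 8 - \frac{4}{-7} = 8 - 4 \left(- \frac{1}{7}\right) = 8 - - \frac{4}{7} = 8 + \frac{4}{7} = \frac{60}{7} \approx 8.5714$)
$N = - \frac{144}{7}$ ($N = -12 - \frac{60}{7} = - \frac{144}{7} \approx -20.571$)
$\left(\frac{-40 - 75}{59 - 36} + N\right)^{2} = \left(\frac{-40 - 75}{59 - 36} - \frac{144}{7}\right)^{2} = \left(- \frac{115}{23} - \frac{144}{7}\right)^{2} = \left(\left(-115\right) \frac{1}{23} - \frac{144}{7}\right)^{2} = \left(-5 - \frac{144}{7}\right)^{2} = \left(- \frac{179}{7}\right)^{2} = \frac{32041}{49}$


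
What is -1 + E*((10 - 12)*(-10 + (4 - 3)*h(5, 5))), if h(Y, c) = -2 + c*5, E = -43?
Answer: 1117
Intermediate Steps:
h(Y, c) = -2 + 5*c
-1 + E*((10 - 12)*(-10 + (4 - 3)*h(5, 5))) = -1 - 43*(10 - 12)*(-10 + (4 - 3)*(-2 + 5*5)) = -1 - (-86)*(-10 + 1*(-2 + 25)) = -1 - (-86)*(-10 + 1*23) = -1 - (-86)*(-10 + 23) = -1 - (-86)*13 = -1 - 43*(-26) = -1 + 1118 = 1117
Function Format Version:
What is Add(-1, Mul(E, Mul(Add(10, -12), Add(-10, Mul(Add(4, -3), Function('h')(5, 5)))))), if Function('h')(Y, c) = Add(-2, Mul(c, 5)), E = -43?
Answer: 1117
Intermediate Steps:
Function('h')(Y, c) = Add(-2, Mul(5, c))
Add(-1, Mul(E, Mul(Add(10, -12), Add(-10, Mul(Add(4, -3), Function('h')(5, 5)))))) = Add(-1, Mul(-43, Mul(Add(10, -12), Add(-10, Mul(Add(4, -3), Add(-2, Mul(5, 5))))))) = Add(-1, Mul(-43, Mul(-2, Add(-10, Mul(1, Add(-2, 25)))))) = Add(-1, Mul(-43, Mul(-2, Add(-10, Mul(1, 23))))) = Add(-1, Mul(-43, Mul(-2, Add(-10, 23)))) = Add(-1, Mul(-43, Mul(-2, 13))) = Add(-1, Mul(-43, -26)) = Add(-1, 1118) = 1117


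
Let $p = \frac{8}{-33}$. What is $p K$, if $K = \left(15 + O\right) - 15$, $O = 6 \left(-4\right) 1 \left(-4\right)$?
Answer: $- \frac{256}{11} \approx -23.273$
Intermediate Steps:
$O = 96$ ($O = \left(-24\right) 1 \left(-4\right) = \left(-24\right) \left(-4\right) = 96$)
$K = 96$ ($K = \left(15 + 96\right) - 15 = 111 - 15 = 96$)
$p = - \frac{8}{33}$ ($p = 8 \left(- \frac{1}{33}\right) = - \frac{8}{33} \approx -0.24242$)
$p K = \left(- \frac{8}{33}\right) 96 = - \frac{256}{11}$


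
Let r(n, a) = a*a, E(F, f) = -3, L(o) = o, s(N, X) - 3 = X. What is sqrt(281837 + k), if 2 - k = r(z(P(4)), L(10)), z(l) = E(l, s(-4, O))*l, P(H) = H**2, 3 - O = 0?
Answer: sqrt(281739) ≈ 530.79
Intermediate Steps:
O = 3 (O = 3 - 1*0 = 3 + 0 = 3)
s(N, X) = 3 + X
z(l) = -3*l
r(n, a) = a**2
k = -98 (k = 2 - 1*10**2 = 2 - 1*100 = 2 - 100 = -98)
sqrt(281837 + k) = sqrt(281837 - 98) = sqrt(281739)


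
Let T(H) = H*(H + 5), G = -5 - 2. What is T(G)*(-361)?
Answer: -5054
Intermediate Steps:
G = -7
T(H) = H*(5 + H)
T(G)*(-361) = -7*(5 - 7)*(-361) = -7*(-2)*(-361) = 14*(-361) = -5054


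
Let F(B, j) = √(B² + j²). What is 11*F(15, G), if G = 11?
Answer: 11*√346 ≈ 204.61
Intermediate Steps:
11*F(15, G) = 11*√(15² + 11²) = 11*√(225 + 121) = 11*√346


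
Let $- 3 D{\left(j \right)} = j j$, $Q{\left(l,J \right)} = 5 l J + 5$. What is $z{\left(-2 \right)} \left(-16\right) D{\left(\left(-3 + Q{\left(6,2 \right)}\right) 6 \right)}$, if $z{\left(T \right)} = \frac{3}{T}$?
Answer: $-1107072$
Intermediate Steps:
$Q{\left(l,J \right)} = 5 + 5 J l$ ($Q{\left(l,J \right)} = 5 J l + 5 = 5 + 5 J l$)
$D{\left(j \right)} = - \frac{j^{2}}{3}$ ($D{\left(j \right)} = - \frac{j j}{3} = - \frac{j^{2}}{3}$)
$z{\left(-2 \right)} \left(-16\right) D{\left(\left(-3 + Q{\left(6,2 \right)}\right) 6 \right)} = \frac{3}{-2} \left(-16\right) \left(- \frac{\left(\left(-3 + \left(5 + 5 \cdot 2 \cdot 6\right)\right) 6\right)^{2}}{3}\right) = 3 \left(- \frac{1}{2}\right) \left(-16\right) \left(- \frac{\left(\left(-3 + \left(5 + 60\right)\right) 6\right)^{2}}{3}\right) = \left(- \frac{3}{2}\right) \left(-16\right) \left(- \frac{\left(\left(-3 + 65\right) 6\right)^{2}}{3}\right) = 24 \left(- \frac{\left(62 \cdot 6\right)^{2}}{3}\right) = 24 \left(- \frac{372^{2}}{3}\right) = 24 \left(\left(- \frac{1}{3}\right) 138384\right) = 24 \left(-46128\right) = -1107072$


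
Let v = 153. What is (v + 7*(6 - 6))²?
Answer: 23409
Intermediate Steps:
(v + 7*(6 - 6))² = (153 + 7*(6 - 6))² = (153 + 7*0)² = (153 + 0)² = 153² = 23409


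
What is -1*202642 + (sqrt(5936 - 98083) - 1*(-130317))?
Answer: -72325 + I*sqrt(92147) ≈ -72325.0 + 303.56*I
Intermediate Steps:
-1*202642 + (sqrt(5936 - 98083) - 1*(-130317)) = -202642 + (sqrt(-92147) + 130317) = -202642 + (I*sqrt(92147) + 130317) = -202642 + (130317 + I*sqrt(92147)) = -72325 + I*sqrt(92147)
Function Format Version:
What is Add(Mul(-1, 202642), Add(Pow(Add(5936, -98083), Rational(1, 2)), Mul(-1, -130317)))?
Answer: Add(-72325, Mul(I, Pow(92147, Rational(1, 2)))) ≈ Add(-72325., Mul(303.56, I))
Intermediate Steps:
Add(Mul(-1, 202642), Add(Pow(Add(5936, -98083), Rational(1, 2)), Mul(-1, -130317))) = Add(-202642, Add(Pow(-92147, Rational(1, 2)), 130317)) = Add(-202642, Add(Mul(I, Pow(92147, Rational(1, 2))), 130317)) = Add(-202642, Add(130317, Mul(I, Pow(92147, Rational(1, 2))))) = Add(-72325, Mul(I, Pow(92147, Rational(1, 2))))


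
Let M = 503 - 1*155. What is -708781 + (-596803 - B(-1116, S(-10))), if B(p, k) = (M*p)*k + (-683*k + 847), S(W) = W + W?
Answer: -9087451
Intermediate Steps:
M = 348 (M = 503 - 155 = 348)
S(W) = 2*W
B(p, k) = 847 - 683*k + 348*k*p (B(p, k) = (348*p)*k + (-683*k + 847) = 348*k*p + (847 - 683*k) = 847 - 683*k + 348*k*p)
-708781 + (-596803 - B(-1116, S(-10))) = -708781 + (-596803 - (847 - 1366*(-10) + 348*(2*(-10))*(-1116))) = -708781 + (-596803 - (847 - 683*(-20) + 348*(-20)*(-1116))) = -708781 + (-596803 - (847 + 13660 + 7767360)) = -708781 + (-596803 - 1*7781867) = -708781 + (-596803 - 7781867) = -708781 - 8378670 = -9087451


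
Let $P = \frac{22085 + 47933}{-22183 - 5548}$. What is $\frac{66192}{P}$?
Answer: $- \frac{917785176}{35009} \approx -26216.0$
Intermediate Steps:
$P = - \frac{70018}{27731}$ ($P = \frac{70018}{-27731} = 70018 \left(- \frac{1}{27731}\right) = - \frac{70018}{27731} \approx -2.5249$)
$\frac{66192}{P} = \frac{66192}{- \frac{70018}{27731}} = 66192 \left(- \frac{27731}{70018}\right) = - \frac{917785176}{35009}$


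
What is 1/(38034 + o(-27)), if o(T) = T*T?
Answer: 1/38763 ≈ 2.5798e-5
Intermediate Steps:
o(T) = T²
1/(38034 + o(-27)) = 1/(38034 + (-27)²) = 1/(38034 + 729) = 1/38763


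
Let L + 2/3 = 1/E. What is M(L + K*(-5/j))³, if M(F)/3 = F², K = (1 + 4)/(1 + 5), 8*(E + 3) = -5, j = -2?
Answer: 3915101633817529/65782700716032 ≈ 59.516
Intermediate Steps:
E = -29/8 (E = -3 + (⅛)*(-5) = -3 - 5/8 = -29/8 ≈ -3.6250)
L = -82/87 (L = -⅔ + 1/(-29/8) = -⅔ - 8/29 = -82/87 ≈ -0.94253)
K = ⅚ (K = 5/6 = 5*(⅙) = ⅚ ≈ 0.83333)
M(F) = 3*F²
M(L + K*(-5/j))³ = (3*(-82/87 + 5*(-5/(-2))/6)²)³ = (3*(-82/87 + 5*(-5*(-½))/6)²)³ = (3*(-82/87 + (⅚)*(5/2))²)³ = (3*(-82/87 + 25/12)²)³ = (3*(397/348)²)³ = (3*(157609/121104))³ = (157609/40368)³ = 3915101633817529/65782700716032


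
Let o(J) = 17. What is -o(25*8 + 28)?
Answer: -17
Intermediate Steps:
-o(25*8 + 28) = -1*17 = -17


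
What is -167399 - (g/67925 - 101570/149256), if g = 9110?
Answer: -169712131248611/1013821380 ≈ -1.6740e+5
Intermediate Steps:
-167399 - (g/67925 - 101570/149256) = -167399 - (9110/67925 - 101570/149256) = -167399 - (9110*(1/67925) - 101570*1/149256) = -167399 - (1822/13585 - 50785/74628) = -167399 - 1*(-553942009/1013821380) = -167399 + 553942009/1013821380 = -169712131248611/1013821380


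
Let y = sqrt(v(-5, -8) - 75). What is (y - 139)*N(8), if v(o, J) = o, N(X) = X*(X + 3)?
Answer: -12232 + 352*I*sqrt(5) ≈ -12232.0 + 787.1*I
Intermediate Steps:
N(X) = X*(3 + X)
y = 4*I*sqrt(5) (y = sqrt(-5 - 75) = sqrt(-80) = 4*I*sqrt(5) ≈ 8.9443*I)
(y - 139)*N(8) = (4*I*sqrt(5) - 139)*(8*(3 + 8)) = (-139 + 4*I*sqrt(5))*(8*11) = (-139 + 4*I*sqrt(5))*88 = -12232 + 352*I*sqrt(5)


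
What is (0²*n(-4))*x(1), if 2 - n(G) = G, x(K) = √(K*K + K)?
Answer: 0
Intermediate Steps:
x(K) = √(K + K²) (x(K) = √(K² + K) = √(K + K²))
n(G) = 2 - G
(0²*n(-4))*x(1) = (0²*(2 - 1*(-4)))*√(1*(1 + 1)) = (0*(2 + 4))*√(1*2) = (0*6)*√2 = 0*√2 = 0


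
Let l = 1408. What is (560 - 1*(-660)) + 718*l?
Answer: 1012164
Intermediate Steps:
(560 - 1*(-660)) + 718*l = (560 - 1*(-660)) + 718*1408 = (560 + 660) + 1010944 = 1220 + 1010944 = 1012164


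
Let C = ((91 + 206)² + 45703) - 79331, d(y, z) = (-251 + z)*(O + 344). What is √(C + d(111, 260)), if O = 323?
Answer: 2*√15146 ≈ 246.14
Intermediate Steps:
d(y, z) = -167417 + 667*z (d(y, z) = (-251 + z)*(323 + 344) = (-251 + z)*667 = -167417 + 667*z)
C = 54581 (C = (297² + 45703) - 79331 = (88209 + 45703) - 79331 = 133912 - 79331 = 54581)
√(C + d(111, 260)) = √(54581 + (-167417 + 667*260)) = √(54581 + (-167417 + 173420)) = √(54581 + 6003) = √60584 = 2*√15146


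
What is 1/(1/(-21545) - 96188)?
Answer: -21545/2072370461 ≈ -1.0396e-5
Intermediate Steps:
1/(1/(-21545) - 96188) = 1/(-1/21545 - 96188) = 1/(-2072370461/21545) = -21545/2072370461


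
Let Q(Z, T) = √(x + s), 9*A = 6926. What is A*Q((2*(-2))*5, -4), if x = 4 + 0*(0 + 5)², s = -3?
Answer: 6926/9 ≈ 769.56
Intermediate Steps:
A = 6926/9 (A = (⅑)*6926 = 6926/9 ≈ 769.56)
x = 4 (x = 4 + 0*5² = 4 + 0*25 = 4 + 0 = 4)
Q(Z, T) = 1 (Q(Z, T) = √(4 - 3) = √1 = 1)
A*Q((2*(-2))*5, -4) = (6926/9)*1 = 6926/9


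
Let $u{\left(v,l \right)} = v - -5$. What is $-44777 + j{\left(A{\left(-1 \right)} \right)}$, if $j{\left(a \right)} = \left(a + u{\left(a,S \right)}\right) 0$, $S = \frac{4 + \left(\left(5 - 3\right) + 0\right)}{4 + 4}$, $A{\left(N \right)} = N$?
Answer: $-44777$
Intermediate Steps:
$S = \frac{3}{4}$ ($S = \frac{4 + \left(2 + 0\right)}{8} = \left(4 + 2\right) \frac{1}{8} = 6 \cdot \frac{1}{8} = \frac{3}{4} \approx 0.75$)
$u{\left(v,l \right)} = 5 + v$ ($u{\left(v,l \right)} = v + 5 = 5 + v$)
$j{\left(a \right)} = 0$ ($j{\left(a \right)} = \left(a + \left(5 + a\right)\right) 0 = \left(5 + 2 a\right) 0 = 0$)
$-44777 + j{\left(A{\left(-1 \right)} \right)} = -44777 + 0 = -44777$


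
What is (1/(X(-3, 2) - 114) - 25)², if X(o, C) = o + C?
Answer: 8271376/13225 ≈ 625.43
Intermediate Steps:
X(o, C) = C + o
(1/(X(-3, 2) - 114) - 25)² = (1/((2 - 3) - 114) - 25)² = (1/(-1 - 114) - 25)² = (1/(-115) - 25)² = (-1/115 - 25)² = (-2876/115)² = 8271376/13225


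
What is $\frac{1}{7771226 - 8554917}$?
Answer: $- \frac{1}{783691} \approx -1.276 \cdot 10^{-6}$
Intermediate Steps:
$\frac{1}{7771226 - 8554917} = \frac{1}{-783691} = - \frac{1}{783691}$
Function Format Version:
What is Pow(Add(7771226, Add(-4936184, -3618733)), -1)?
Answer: Rational(-1, 783691) ≈ -1.2760e-6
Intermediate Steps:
Pow(Add(7771226, Add(-4936184, -3618733)), -1) = Pow(Add(7771226, -8554917), -1) = Pow(-783691, -1) = Rational(-1, 783691)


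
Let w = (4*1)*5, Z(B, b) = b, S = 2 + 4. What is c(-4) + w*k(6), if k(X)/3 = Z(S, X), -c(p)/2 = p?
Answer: 368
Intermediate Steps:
c(p) = -2*p
S = 6
k(X) = 3*X
w = 20 (w = 4*5 = 20)
c(-4) + w*k(6) = -2*(-4) + 20*(3*6) = 8 + 20*18 = 8 + 360 = 368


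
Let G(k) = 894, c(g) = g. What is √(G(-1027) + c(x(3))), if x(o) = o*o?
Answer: √903 ≈ 30.050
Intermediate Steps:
x(o) = o²
√(G(-1027) + c(x(3))) = √(894 + 3²) = √(894 + 9) = √903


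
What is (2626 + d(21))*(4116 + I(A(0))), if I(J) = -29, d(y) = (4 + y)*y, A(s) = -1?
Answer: 12878137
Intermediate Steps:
d(y) = y*(4 + y)
(2626 + d(21))*(4116 + I(A(0))) = (2626 + 21*(4 + 21))*(4116 - 29) = (2626 + 21*25)*4087 = (2626 + 525)*4087 = 3151*4087 = 12878137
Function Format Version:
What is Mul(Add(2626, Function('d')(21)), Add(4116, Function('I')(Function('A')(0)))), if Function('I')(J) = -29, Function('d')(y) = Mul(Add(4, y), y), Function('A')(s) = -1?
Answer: 12878137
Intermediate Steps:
Function('d')(y) = Mul(y, Add(4, y))
Mul(Add(2626, Function('d')(21)), Add(4116, Function('I')(Function('A')(0)))) = Mul(Add(2626, Mul(21, Add(4, 21))), Add(4116, -29)) = Mul(Add(2626, Mul(21, 25)), 4087) = Mul(Add(2626, 525), 4087) = Mul(3151, 4087) = 12878137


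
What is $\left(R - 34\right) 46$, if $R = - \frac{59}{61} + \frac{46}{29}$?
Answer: $- \frac{2716346}{1769} \approx -1535.5$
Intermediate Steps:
$R = \frac{1095}{1769}$ ($R = \left(-59\right) \frac{1}{61} + 46 \cdot \frac{1}{29} = - \frac{59}{61} + \frac{46}{29} = \frac{1095}{1769} \approx 0.61899$)
$\left(R - 34\right) 46 = \left(\frac{1095}{1769} - 34\right) 46 = \left(- \frac{59051}{1769}\right) 46 = - \frac{2716346}{1769}$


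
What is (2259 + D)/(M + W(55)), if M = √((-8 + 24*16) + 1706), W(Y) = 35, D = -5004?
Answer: 96075/857 - 2745*√2082/857 ≈ -34.045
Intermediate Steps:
M = √2082 (M = √((-8 + 384) + 1706) = √(376 + 1706) = √2082 ≈ 45.629)
(2259 + D)/(M + W(55)) = (2259 - 5004)/(√2082 + 35) = -2745/(35 + √2082)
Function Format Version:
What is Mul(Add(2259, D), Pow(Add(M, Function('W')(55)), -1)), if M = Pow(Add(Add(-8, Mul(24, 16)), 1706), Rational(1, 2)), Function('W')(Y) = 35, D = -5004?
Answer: Add(Rational(96075, 857), Mul(Rational(-2745, 857), Pow(2082, Rational(1, 2)))) ≈ -34.045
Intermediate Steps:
M = Pow(2082, Rational(1, 2)) (M = Pow(Add(Add(-8, 384), 1706), Rational(1, 2)) = Pow(Add(376, 1706), Rational(1, 2)) = Pow(2082, Rational(1, 2)) ≈ 45.629)
Mul(Add(2259, D), Pow(Add(M, Function('W')(55)), -1)) = Mul(Add(2259, -5004), Pow(Add(Pow(2082, Rational(1, 2)), 35), -1)) = Mul(-2745, Pow(Add(35, Pow(2082, Rational(1, 2))), -1))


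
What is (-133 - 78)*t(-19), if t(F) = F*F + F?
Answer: -72162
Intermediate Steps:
t(F) = F + F² (t(F) = F² + F = F + F²)
(-133 - 78)*t(-19) = (-133 - 78)*(-19*(1 - 19)) = -(-4009)*(-18) = -211*342 = -72162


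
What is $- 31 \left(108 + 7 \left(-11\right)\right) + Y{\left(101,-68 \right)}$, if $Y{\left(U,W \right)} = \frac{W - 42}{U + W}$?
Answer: $- \frac{2893}{3} \approx -964.33$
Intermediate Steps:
$Y{\left(U,W \right)} = \frac{-42 + W}{U + W}$
$- 31 \left(108 + 7 \left(-11\right)\right) + Y{\left(101,-68 \right)} = - 31 \left(108 + 7 \left(-11\right)\right) + \frac{-42 - 68}{101 - 68} = - 31 \left(108 - 77\right) + \frac{1}{33} \left(-110\right) = \left(-31\right) 31 + \frac{1}{33} \left(-110\right) = -961 - \frac{10}{3} = - \frac{2893}{3}$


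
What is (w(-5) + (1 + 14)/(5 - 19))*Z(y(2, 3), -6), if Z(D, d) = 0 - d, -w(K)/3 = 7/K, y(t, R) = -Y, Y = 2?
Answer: 657/35 ≈ 18.771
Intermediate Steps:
y(t, R) = -2 (y(t, R) = -1*2 = -2)
w(K) = -21/K
Z(D, d) = -d
(w(-5) + (1 + 14)/(5 - 19))*Z(y(2, 3), -6) = (-21/(-5) + (1 + 14)/(5 - 19))*(-1*(-6)) = (-21*(-1/5) + 15/(-14))*6 = (21/5 + 15*(-1/14))*6 = (21/5 - 15/14)*6 = (219/70)*6 = 657/35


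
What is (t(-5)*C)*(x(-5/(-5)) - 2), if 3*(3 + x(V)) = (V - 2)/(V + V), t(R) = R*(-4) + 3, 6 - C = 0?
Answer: -713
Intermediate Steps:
C = 6 (C = 6 - 1*0 = 6 + 0 = 6)
t(R) = 3 - 4*R (t(R) = -4*R + 3 = 3 - 4*R)
x(V) = -3 + (-2 + V)/(6*V) (x(V) = -3 + ((V - 2)/(V + V))/3 = -3 + ((-2 + V)/((2*V)))/3 = -3 + ((-2 + V)*(1/(2*V)))/3 = -3 + ((-2 + V)/(2*V))/3 = -3 + (-2 + V)/(6*V))
(t(-5)*C)*(x(-5/(-5)) - 2) = ((3 - 4*(-5))*6)*((-2 - (-85)/(-5))/(6*((-5/(-5)))) - 2) = ((3 + 20)*6)*((-2 - (-85)*(-1)/5)/(6*((-5*(-1/5)))) - 2) = (23*6)*((1/6)*(-2 - 17*1)/1 - 2) = 138*((1/6)*1*(-2 - 17) - 2) = 138*((1/6)*1*(-19) - 2) = 138*(-19/6 - 2) = 138*(-31/6) = -713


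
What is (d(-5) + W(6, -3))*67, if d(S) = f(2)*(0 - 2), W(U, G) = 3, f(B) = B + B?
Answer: -335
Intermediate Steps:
f(B) = 2*B
d(S) = -8 (d(S) = (2*2)*(0 - 2) = 4*(-2) = -8)
(d(-5) + W(6, -3))*67 = (-8 + 3)*67 = -5*67 = -335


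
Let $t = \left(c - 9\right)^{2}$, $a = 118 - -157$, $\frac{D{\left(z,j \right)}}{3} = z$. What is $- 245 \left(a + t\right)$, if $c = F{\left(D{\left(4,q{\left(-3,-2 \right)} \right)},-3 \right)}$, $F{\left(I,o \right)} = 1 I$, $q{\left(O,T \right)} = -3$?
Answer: $-69580$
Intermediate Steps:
$D{\left(z,j \right)} = 3 z$
$a = 275$ ($a = 118 + 157 = 275$)
$F{\left(I,o \right)} = I$
$c = 12$ ($c = 3 \cdot 4 = 12$)
$t = 9$ ($t = \left(12 - 9\right)^{2} = 3^{2} = 9$)
$- 245 \left(a + t\right) = - 245 \left(275 + 9\right) = \left(-245\right) 284 = -69580$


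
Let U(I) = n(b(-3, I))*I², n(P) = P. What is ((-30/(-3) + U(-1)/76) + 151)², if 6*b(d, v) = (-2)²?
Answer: 336906025/12996 ≈ 25924.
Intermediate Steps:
b(d, v) = ⅔ (b(d, v) = (⅙)*(-2)² = (⅙)*4 = ⅔)
U(I) = 2*I²/3
((-30/(-3) + U(-1)/76) + 151)² = ((-30/(-3) + ((⅔)*(-1)²)/76) + 151)² = ((-30*(-⅓) + ((⅔)*1)*(1/76)) + 151)² = ((10 + (⅔)*(1/76)) + 151)² = ((10 + 1/114) + 151)² = (1141/114 + 151)² = (18355/114)² = 336906025/12996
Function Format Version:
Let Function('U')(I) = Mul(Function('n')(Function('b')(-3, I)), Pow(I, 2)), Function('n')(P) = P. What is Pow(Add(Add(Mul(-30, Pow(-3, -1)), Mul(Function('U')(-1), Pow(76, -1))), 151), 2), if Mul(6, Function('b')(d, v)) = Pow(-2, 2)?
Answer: Rational(336906025, 12996) ≈ 25924.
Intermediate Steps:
Function('b')(d, v) = Rational(2, 3) (Function('b')(d, v) = Mul(Rational(1, 6), Pow(-2, 2)) = Mul(Rational(1, 6), 4) = Rational(2, 3))
Function('U')(I) = Mul(Rational(2, 3), Pow(I, 2))
Pow(Add(Add(Mul(-30, Pow(-3, -1)), Mul(Function('U')(-1), Pow(76, -1))), 151), 2) = Pow(Add(Add(Mul(-30, Pow(-3, -1)), Mul(Mul(Rational(2, 3), Pow(-1, 2)), Pow(76, -1))), 151), 2) = Pow(Add(Add(Mul(-30, Rational(-1, 3)), Mul(Mul(Rational(2, 3), 1), Rational(1, 76))), 151), 2) = Pow(Add(Add(10, Mul(Rational(2, 3), Rational(1, 76))), 151), 2) = Pow(Add(Add(10, Rational(1, 114)), 151), 2) = Pow(Add(Rational(1141, 114), 151), 2) = Pow(Rational(18355, 114), 2) = Rational(336906025, 12996)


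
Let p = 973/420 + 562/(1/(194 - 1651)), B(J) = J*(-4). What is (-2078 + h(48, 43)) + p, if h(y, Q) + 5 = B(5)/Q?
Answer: -2117961083/2580 ≈ -8.2092e+5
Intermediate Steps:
B(J) = -4*J
h(y, Q) = -5 - 20/Q (h(y, Q) = -5 + (-4*5)/Q = -5 - 20/Q)
p = -49129901/60 (p = 973*(1/420) + 562/(1/(-1457)) = 139/60 + 562/(-1/1457) = 139/60 + 562*(-1457) = 139/60 - 818834 = -49129901/60 ≈ -8.1883e+5)
(-2078 + h(48, 43)) + p = (-2078 + (-5 - 20/43)) - 49129901/60 = (-2078 - 235/43) - 49129901/60 = -89589/43 - 49129901/60 = -2117961083/2580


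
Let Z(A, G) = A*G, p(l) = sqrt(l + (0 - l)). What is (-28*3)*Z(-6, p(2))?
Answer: 0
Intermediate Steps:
p(l) = 0 (p(l) = sqrt(l - l) = sqrt(0) = 0)
(-28*3)*Z(-6, p(2)) = (-28*3)*(-6*0) = -84*0 = 0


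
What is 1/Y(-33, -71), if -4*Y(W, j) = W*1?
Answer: 4/33 ≈ 0.12121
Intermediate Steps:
Y(W, j) = -W/4
1/Y(-33, -71) = 1/(-¼*(-33)) = 1/(33/4) = 4/33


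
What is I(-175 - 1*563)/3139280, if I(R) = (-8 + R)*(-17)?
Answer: 6341/1569640 ≈ 0.0040398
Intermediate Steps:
I(R) = 136 - 17*R
I(-175 - 1*563)/3139280 = (136 - 17*(-175 - 1*563))/3139280 = (136 - 17*(-175 - 563))*(1/3139280) = (136 - 17*(-738))*(1/3139280) = (136 + 12546)*(1/3139280) = 12682*(1/3139280) = 6341/1569640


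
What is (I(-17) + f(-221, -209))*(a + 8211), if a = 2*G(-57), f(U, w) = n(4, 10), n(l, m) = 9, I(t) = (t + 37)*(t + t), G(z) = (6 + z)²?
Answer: -9000123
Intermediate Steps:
I(t) = 2*t*(37 + t) (I(t) = (37 + t)*(2*t) = 2*t*(37 + t))
f(U, w) = 9
a = 5202 (a = 2*(6 - 57)² = 2*(-51)² = 2*2601 = 5202)
(I(-17) + f(-221, -209))*(a + 8211) = (2*(-17)*(37 - 17) + 9)*(5202 + 8211) = (2*(-17)*20 + 9)*13413 = (-680 + 9)*13413 = -671*13413 = -9000123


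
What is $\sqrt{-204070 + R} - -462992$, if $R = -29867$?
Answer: $462992 + 3 i \sqrt{25993} \approx 4.6299 \cdot 10^{5} + 483.67 i$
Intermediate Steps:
$\sqrt{-204070 + R} - -462992 = \sqrt{-204070 - 29867} - -462992 = \sqrt{-233937} + 462992 = 3 i \sqrt{25993} + 462992 = 462992 + 3 i \sqrt{25993}$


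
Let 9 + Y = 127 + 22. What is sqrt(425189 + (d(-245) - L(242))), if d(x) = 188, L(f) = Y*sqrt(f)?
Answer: sqrt(425377 - 1540*sqrt(2)) ≈ 650.54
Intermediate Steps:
Y = 140 (Y = -9 + (127 + 22) = -9 + 149 = 140)
L(f) = 140*sqrt(f)
sqrt(425189 + (d(-245) - L(242))) = sqrt(425189 + (188 - 140*sqrt(242))) = sqrt(425189 + (188 - 140*11*sqrt(2))) = sqrt(425189 + (188 - 1540*sqrt(2))) = sqrt(425377 - 1540*sqrt(2))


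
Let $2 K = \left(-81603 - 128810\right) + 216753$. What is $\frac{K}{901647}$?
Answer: $\frac{3170}{901647} \approx 0.0035158$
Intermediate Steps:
$K = 3170$ ($K = \frac{\left(-81603 - 128810\right) + 216753}{2} = \frac{-210413 + 216753}{2} = \frac{1}{2} \cdot 6340 = 3170$)
$\frac{K}{901647} = \frac{3170}{901647}$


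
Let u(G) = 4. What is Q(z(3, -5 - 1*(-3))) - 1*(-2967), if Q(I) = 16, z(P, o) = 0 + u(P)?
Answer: 2983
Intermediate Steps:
z(P, o) = 4 (z(P, o) = 0 + 4 = 4)
Q(z(3, -5 - 1*(-3))) - 1*(-2967) = 16 - 1*(-2967) = 16 + 2967 = 2983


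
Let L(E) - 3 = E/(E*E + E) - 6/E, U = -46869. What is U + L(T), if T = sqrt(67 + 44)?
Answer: -5155261/110 - 183*sqrt(111)/4070 ≈ -46867.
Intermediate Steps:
T = sqrt(111) ≈ 10.536
L(E) = 3 - 6/E + E/(E + E**2) (L(E) = 3 + (E/(E*E + E) - 6/E) = 3 + (E/(E**2 + E) - 6/E) = 3 + (E/(E + E**2) - 6/E) = 3 + (-6/E + E/(E + E**2)) = 3 - 6/E + E/(E + E**2))
U + L(T) = -46869 + (-6 - 2*sqrt(111) + 3*(sqrt(111))**2)/((sqrt(111))*(1 + sqrt(111))) = -46869 + (sqrt(111)/111)*(-6 - 2*sqrt(111) + 3*111)/(1 + sqrt(111)) = -46869 + (sqrt(111)/111)*(-6 - 2*sqrt(111) + 333)/(1 + sqrt(111)) = -46869 + (sqrt(111)/111)*(327 - 2*sqrt(111))/(1 + sqrt(111)) = -46869 + sqrt(111)*(327 - 2*sqrt(111))/(111*(1 + sqrt(111)))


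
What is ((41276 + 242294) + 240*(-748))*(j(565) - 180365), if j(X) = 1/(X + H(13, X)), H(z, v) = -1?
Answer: -5292287814475/282 ≈ -1.8767e+10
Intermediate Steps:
j(X) = 1/(-1 + X) (j(X) = 1/(X - 1) = 1/(-1 + X))
((41276 + 242294) + 240*(-748))*(j(565) - 180365) = ((41276 + 242294) + 240*(-748))*(1/(-1 + 565) - 180365) = (283570 - 179520)*(1/564 - 180365) = 104050*(1/564 - 180365) = 104050*(-101725859/564) = -5292287814475/282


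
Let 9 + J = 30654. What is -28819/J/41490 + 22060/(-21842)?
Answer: -14024530113799/13885626127050 ≈ -1.0100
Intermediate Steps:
J = 30645 (J = -9 + 30654 = 30645)
-28819/J/41490 + 22060/(-21842) = -28819/30645/41490 + 22060/(-21842) = -28819*1/30645*(1/41490) + 22060*(-1/21842) = -28819/30645*1/41490 - 11030/10921 = -28819/1271461050 - 11030/10921 = -14024530113799/13885626127050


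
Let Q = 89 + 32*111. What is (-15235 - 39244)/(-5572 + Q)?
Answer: 54479/1931 ≈ 28.213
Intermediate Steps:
Q = 3641 (Q = 89 + 3552 = 3641)
(-15235 - 39244)/(-5572 + Q) = (-15235 - 39244)/(-5572 + 3641) = -54479/(-1931) = -54479*(-1/1931) = 54479/1931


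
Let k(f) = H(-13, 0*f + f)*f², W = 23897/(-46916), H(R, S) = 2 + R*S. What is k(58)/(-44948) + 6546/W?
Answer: -3435905844728/268530589 ≈ -12795.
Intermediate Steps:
W = -23897/46916 (W = 23897*(-1/46916) = -23897/46916 ≈ -0.50936)
k(f) = f²*(2 - 13*f) (k(f) = (2 - 13*(0*f + f))*f² = (2 - 13*(0 + f))*f² = (2 - 13*f)*f² = f²*(2 - 13*f))
k(58)/(-44948) + 6546/W = (58²*(2 - 13*58))/(-44948) + 6546/(-23897/46916) = (3364*(2 - 754))*(-1/44948) + 6546*(-46916/23897) = (3364*(-752))*(-1/44948) - 307112136/23897 = -2529728*(-1/44948) - 307112136/23897 = 632432/11237 - 307112136/23897 = -3435905844728/268530589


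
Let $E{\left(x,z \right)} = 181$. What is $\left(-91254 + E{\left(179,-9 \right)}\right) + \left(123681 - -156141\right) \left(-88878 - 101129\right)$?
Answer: $-53168229827$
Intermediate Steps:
$\left(-91254 + E{\left(179,-9 \right)}\right) + \left(123681 - -156141\right) \left(-88878 - 101129\right) = \left(-91254 + 181\right) + \left(123681 - -156141\right) \left(-88878 - 101129\right) = -91073 + \left(123681 + 156141\right) \left(-190007\right) = -91073 + 279822 \left(-190007\right) = -91073 - 53168138754 = -53168229827$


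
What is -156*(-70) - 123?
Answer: 10797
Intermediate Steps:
-156*(-70) - 123 = 10920 - 123 = 10797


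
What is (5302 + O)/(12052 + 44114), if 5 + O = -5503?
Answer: -103/28083 ≈ -0.0036677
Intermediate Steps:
O = -5508 (O = -5 - 5503 = -5508)
(5302 + O)/(12052 + 44114) = (5302 - 5508)/(12052 + 44114) = -206/56166 = -206*1/56166 = -103/28083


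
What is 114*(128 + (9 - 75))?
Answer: 7068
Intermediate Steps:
114*(128 + (9 - 75)) = 114*(128 - 66) = 114*62 = 7068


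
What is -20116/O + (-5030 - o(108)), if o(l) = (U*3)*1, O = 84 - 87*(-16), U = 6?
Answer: -1867741/369 ≈ -5061.6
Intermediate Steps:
O = 1476 (O = 84 + 1392 = 1476)
o(l) = 18 (o(l) = (6*3)*1 = 18*1 = 18)
-20116/O + (-5030 - o(108)) = -20116/1476 + (-5030 - 1*18) = -20116*1/1476 + (-5030 - 18) = -5029/369 - 5048 = -1867741/369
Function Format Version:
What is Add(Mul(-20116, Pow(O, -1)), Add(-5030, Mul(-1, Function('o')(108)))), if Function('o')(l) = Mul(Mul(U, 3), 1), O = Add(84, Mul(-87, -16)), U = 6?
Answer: Rational(-1867741, 369) ≈ -5061.6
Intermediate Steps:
O = 1476 (O = Add(84, 1392) = 1476)
Function('o')(l) = 18 (Function('o')(l) = Mul(Mul(6, 3), 1) = Mul(18, 1) = 18)
Add(Mul(-20116, Pow(O, -1)), Add(-5030, Mul(-1, Function('o')(108)))) = Add(Mul(-20116, Pow(1476, -1)), Add(-5030, Mul(-1, 18))) = Add(Mul(-20116, Rational(1, 1476)), Add(-5030, -18)) = Add(Rational(-5029, 369), -5048) = Rational(-1867741, 369)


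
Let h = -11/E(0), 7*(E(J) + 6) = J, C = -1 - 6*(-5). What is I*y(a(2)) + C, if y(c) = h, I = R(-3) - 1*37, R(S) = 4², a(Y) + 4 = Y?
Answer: -19/2 ≈ -9.5000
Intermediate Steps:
a(Y) = -4 + Y
R(S) = 16
C = 29 (C = -1 + 30 = 29)
E(J) = -6 + J/7
I = -21 (I = 16 - 1*37 = 16 - 37 = -21)
h = 11/6 (h = -11/(-6 + (⅐)*0) = -11/(-6 + 0) = -11/(-6) = -11*(-⅙) = 11/6 ≈ 1.8333)
y(c) = 11/6
I*y(a(2)) + C = -21*11/6 + 29 = -77/2 + 29 = -19/2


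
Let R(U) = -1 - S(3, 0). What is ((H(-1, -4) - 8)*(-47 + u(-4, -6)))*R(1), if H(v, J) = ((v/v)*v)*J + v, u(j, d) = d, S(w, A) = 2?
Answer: -795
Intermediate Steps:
H(v, J) = v + J*v (H(v, J) = (1*v)*J + v = v*J + v = J*v + v = v + J*v)
R(U) = -3 (R(U) = -1 - 1*2 = -1 - 2 = -3)
((H(-1, -4) - 8)*(-47 + u(-4, -6)))*R(1) = ((-(1 - 4) - 8)*(-47 - 6))*(-3) = ((-1*(-3) - 8)*(-53))*(-3) = ((3 - 8)*(-53))*(-3) = -5*(-53)*(-3) = 265*(-3) = -795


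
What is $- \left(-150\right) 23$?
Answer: $3450$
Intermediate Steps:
$- \left(-150\right) 23 = \left(-1\right) \left(-3450\right) = 3450$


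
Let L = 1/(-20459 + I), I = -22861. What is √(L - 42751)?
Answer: I*√55559199630/1140 ≈ 206.76*I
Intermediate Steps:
L = -1/43320 (L = 1/(-20459 - 22861) = 1/(-43320) = -1/43320 ≈ -2.3084e-5)
√(L - 42751) = √(-1/43320 - 42751) = √(-1851973321/43320) = I*√55559199630/1140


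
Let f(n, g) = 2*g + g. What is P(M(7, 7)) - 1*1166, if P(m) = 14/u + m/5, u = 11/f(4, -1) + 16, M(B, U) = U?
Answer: -215241/185 ≈ -1163.5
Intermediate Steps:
f(n, g) = 3*g
u = 37/3 (u = 11/((3*(-1))) + 16 = 11/(-3) + 16 = 11*(-1/3) + 16 = -11/3 + 16 = 37/3 ≈ 12.333)
P(m) = 42/37 + m/5 (P(m) = 14/(37/3) + m/5 = 14*(3/37) + m*(1/5) = 42/37 + m/5)
P(M(7, 7)) - 1*1166 = (42/37 + (1/5)*7) - 1*1166 = (42/37 + 7/5) - 1166 = 469/185 - 1166 = -215241/185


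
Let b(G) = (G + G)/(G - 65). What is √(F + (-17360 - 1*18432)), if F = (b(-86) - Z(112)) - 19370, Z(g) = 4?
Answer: I*√1257813994/151 ≈ 234.87*I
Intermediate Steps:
b(G) = 2*G/(-65 + G) (b(G) = (2*G)/(-65 + G) = 2*G/(-65 + G))
F = -2925302/151 (F = (2*(-86)/(-65 - 86) - 1*4) - 19370 = (2*(-86)/(-151) - 4) - 19370 = (2*(-86)*(-1/151) - 4) - 19370 = (172/151 - 4) - 19370 = -432/151 - 19370 = -2925302/151 ≈ -19373.)
√(F + (-17360 - 1*18432)) = √(-2925302/151 + (-17360 - 1*18432)) = √(-2925302/151 + (-17360 - 18432)) = √(-2925302/151 - 35792) = √(-8329894/151) = I*√1257813994/151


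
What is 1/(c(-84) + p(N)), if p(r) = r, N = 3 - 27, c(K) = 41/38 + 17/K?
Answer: -1596/36905 ≈ -0.043246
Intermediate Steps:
c(K) = 41/38 + 17/K (c(K) = 41*(1/38) + 17/K = 41/38 + 17/K)
N = -24
1/(c(-84) + p(N)) = 1/((41/38 + 17/(-84)) - 24) = 1/((41/38 + 17*(-1/84)) - 24) = 1/((41/38 - 17/84) - 24) = 1/(1399/1596 - 24) = 1/(-36905/1596) = -1596/36905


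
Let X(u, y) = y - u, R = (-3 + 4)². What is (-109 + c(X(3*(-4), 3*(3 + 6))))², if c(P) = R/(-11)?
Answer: 1440000/121 ≈ 11901.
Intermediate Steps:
R = 1 (R = 1² = 1)
c(P) = -1/11 (c(P) = 1/(-11) = 1*(-1/11) = -1/11)
(-109 + c(X(3*(-4), 3*(3 + 6))))² = (-109 - 1/11)² = (-1200/11)² = 1440000/121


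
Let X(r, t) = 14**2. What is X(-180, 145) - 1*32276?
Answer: -32080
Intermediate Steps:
X(r, t) = 196
X(-180, 145) - 1*32276 = 196 - 1*32276 = 196 - 32276 = -32080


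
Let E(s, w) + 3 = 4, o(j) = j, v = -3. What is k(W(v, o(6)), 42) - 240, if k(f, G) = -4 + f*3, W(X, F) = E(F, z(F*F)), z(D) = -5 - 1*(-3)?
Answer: -241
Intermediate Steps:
z(D) = -2 (z(D) = -5 + 3 = -2)
E(s, w) = 1 (E(s, w) = -3 + 4 = 1)
W(X, F) = 1
k(f, G) = -4 + 3*f
k(W(v, o(6)), 42) - 240 = (-4 + 3*1) - 240 = (-4 + 3) - 240 = -1 - 240 = -241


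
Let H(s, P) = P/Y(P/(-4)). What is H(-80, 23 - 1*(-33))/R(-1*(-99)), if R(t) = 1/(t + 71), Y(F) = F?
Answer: -680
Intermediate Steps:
H(s, P) = -4 (H(s, P) = P/((P/(-4))) = P/((P*(-1/4))) = P/((-P/4)) = P*(-4/P) = -4)
R(t) = 1/(71 + t)
H(-80, 23 - 1*(-33))/R(-1*(-99)) = -4/(1/(71 - 1*(-99))) = -4/(1/(71 + 99)) = -4/(1/170) = -4/1/170 = -4*170 = -680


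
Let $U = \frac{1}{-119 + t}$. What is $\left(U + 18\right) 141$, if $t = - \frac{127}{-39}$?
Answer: $\frac{11451033}{4514} \approx 2536.8$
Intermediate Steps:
$t = \frac{127}{39}$ ($t = \left(-127\right) \left(- \frac{1}{39}\right) = \frac{127}{39} \approx 3.2564$)
$U = - \frac{39}{4514}$ ($U = \frac{1}{-119 + \frac{127}{39}} = \frac{1}{- \frac{4514}{39}} = - \frac{39}{4514} \approx -0.0086398$)
$\left(U + 18\right) 141 = \left(- \frac{39}{4514} + 18\right) 141 = \frac{81213}{4514} \cdot 141 = \frac{11451033}{4514}$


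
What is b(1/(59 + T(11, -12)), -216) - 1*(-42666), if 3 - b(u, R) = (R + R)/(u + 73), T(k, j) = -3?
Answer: 58165911/1363 ≈ 42675.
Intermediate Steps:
b(u, R) = 3 - 2*R/(73 + u) (b(u, R) = 3 - (R + R)/(u + 73) = 3 - 2*R/(73 + u))
b(1/(59 + T(11, -12)), -216) - 1*(-42666) = (219 - 2*(-216) + 3/(59 - 3))/(73 + 1/(59 - 3)) - 1*(-42666) = (219 + 432 + 3/56)/(73 + 1/56) + 42666 = (219 + 432 + 3*(1/56))/(73 + 1/56) + 42666 = (219 + 432 + 3/56)/(4089/56) + 42666 = (56/4089)*(36459/56) + 42666 = 12153/1363 + 42666 = 58165911/1363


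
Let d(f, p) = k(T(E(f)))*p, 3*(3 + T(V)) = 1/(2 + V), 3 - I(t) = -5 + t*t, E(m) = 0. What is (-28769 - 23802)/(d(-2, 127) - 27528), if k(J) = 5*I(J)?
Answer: 1892556/991643 ≈ 1.9085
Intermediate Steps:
I(t) = 8 - t**2 (I(t) = 3 - (-5 + t*t) = 3 - (-5 + t**2) = 3 + (5 - t**2) = 8 - t**2)
T(V) = -3 + 1/(3*(2 + V))
k(J) = 40 - 5*J**2 (k(J) = 5*(8 - J**2) = 40 - 5*J**2)
d(f, p) = -5*p/36 (d(f, p) = (40 - 5*(-17 - 9*0)**2/(9*(2 + 0)**2))*p = (40 - 5*(-17 + 0)**2/36)*p = (40 - 5*((1/3)*(1/2)*(-17))**2)*p = (40 - 5*(-17/6)**2)*p = (40 - 5*289/36)*p = (40 - 1445/36)*p = -5*p/36)
(-28769 - 23802)/(d(-2, 127) - 27528) = (-28769 - 23802)/(-5/36*127 - 27528) = -52571/(-635/36 - 27528) = -52571/(-991643/36) = -52571*(-36/991643) = 1892556/991643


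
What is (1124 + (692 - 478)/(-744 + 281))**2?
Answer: 270605959204/214369 ≈ 1.2623e+6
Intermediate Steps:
(1124 + (692 - 478)/(-744 + 281))**2 = (1124 + 214/(-463))**2 = (1124 + 214*(-1/463))**2 = (1124 - 214/463)**2 = (520198/463)**2 = 270605959204/214369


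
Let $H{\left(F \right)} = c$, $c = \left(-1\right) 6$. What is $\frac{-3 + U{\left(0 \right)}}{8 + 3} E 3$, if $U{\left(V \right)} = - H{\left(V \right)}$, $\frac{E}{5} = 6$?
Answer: $\frac{270}{11} \approx 24.545$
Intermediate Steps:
$E = 30$ ($E = 5 \cdot 6 = 30$)
$c = -6$
$H{\left(F \right)} = -6$
$U{\left(V \right)} = 6$ ($U{\left(V \right)} = \left(-1\right) \left(-6\right) = 6$)
$\frac{-3 + U{\left(0 \right)}}{8 + 3} E 3 = \frac{-3 + 6}{8 + 3} \cdot 30 \cdot 3 = \frac{3}{11} \cdot 30 \cdot 3 = \frac{90}{11} \cdot 3 = \frac{270}{11}$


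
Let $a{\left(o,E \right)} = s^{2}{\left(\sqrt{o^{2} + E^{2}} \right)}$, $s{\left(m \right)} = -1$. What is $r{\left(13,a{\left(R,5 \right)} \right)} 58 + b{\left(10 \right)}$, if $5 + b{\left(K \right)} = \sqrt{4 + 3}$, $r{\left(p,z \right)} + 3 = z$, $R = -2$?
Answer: $-121 + \sqrt{7} \approx -118.35$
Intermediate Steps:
$a{\left(o,E \right)} = 1$ ($a{\left(o,E \right)} = \left(-1\right)^{2} = 1$)
$r{\left(p,z \right)} = -3 + z$
$b{\left(K \right)} = -5 + \sqrt{7}$ ($b{\left(K \right)} = -5 + \sqrt{4 + 3} = -5 + \sqrt{7}$)
$r{\left(13,a{\left(R,5 \right)} \right)} 58 + b{\left(10 \right)} = \left(-3 + 1\right) 58 - \left(5 - \sqrt{7}\right) = \left(-2\right) 58 - \left(5 - \sqrt{7}\right) = -116 - \left(5 - \sqrt{7}\right) = -121 + \sqrt{7}$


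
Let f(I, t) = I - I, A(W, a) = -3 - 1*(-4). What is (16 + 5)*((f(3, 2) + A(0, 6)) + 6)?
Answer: 147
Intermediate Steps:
A(W, a) = 1 (A(W, a) = -3 + 4 = 1)
f(I, t) = 0
(16 + 5)*((f(3, 2) + A(0, 6)) + 6) = (16 + 5)*((0 + 1) + 6) = 21*(1 + 6) = 21*7 = 147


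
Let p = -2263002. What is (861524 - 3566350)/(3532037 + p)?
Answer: -2704826/1269035 ≈ -2.1314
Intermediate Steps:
(861524 - 3566350)/(3532037 + p) = (861524 - 3566350)/(3532037 - 2263002) = -2704826/1269035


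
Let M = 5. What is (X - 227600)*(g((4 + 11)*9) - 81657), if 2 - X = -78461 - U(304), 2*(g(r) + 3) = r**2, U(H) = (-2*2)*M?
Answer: 21641934915/2 ≈ 1.0821e+10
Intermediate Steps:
U(H) = -20 (U(H) = -2*2*5 = -4*5 = -20)
g(r) = -3 + r**2/2
X = 78443 (X = 2 - (-78461 - 1*(-20)) = 2 - (-78461 + 20) = 2 - 1*(-78441) = 2 + 78441 = 78443)
(X - 227600)*(g((4 + 11)*9) - 81657) = (78443 - 227600)*((-3 + ((4 + 11)*9)**2/2) - 81657) = -149157*((-3 + (15*9)**2/2) - 81657) = -149157*((-3 + (1/2)*135**2) - 81657) = -149157*((-3 + (1/2)*18225) - 81657) = -149157*((-3 + 18225/2) - 81657) = -149157*(18219/2 - 81657) = -149157*(-145095/2) = 21641934915/2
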